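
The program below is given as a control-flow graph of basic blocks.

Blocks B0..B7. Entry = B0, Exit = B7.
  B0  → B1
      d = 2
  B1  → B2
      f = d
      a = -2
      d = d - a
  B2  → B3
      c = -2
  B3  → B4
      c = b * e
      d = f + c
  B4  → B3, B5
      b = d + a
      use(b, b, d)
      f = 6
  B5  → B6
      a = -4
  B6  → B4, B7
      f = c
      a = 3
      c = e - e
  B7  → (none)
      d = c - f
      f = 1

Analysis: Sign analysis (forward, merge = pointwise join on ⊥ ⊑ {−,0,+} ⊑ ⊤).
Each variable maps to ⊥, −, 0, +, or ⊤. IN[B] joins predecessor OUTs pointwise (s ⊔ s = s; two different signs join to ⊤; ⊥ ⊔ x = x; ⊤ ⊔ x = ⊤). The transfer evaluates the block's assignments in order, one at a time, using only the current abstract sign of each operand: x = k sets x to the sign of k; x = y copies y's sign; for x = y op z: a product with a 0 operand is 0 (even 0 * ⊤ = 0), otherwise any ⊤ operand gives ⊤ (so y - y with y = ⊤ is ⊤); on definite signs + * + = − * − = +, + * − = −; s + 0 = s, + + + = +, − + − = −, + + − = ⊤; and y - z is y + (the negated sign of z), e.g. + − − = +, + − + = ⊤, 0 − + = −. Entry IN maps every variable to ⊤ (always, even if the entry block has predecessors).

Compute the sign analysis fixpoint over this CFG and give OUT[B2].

Answer: {a: -, b: ⊤, c: -, d: +, e: ⊤, f: +}

Trace:
Fixpoint table:
  B0: | IN=(all ⊤) | OUT={d:+; rest ⊤}
  B1: | IN={d:+; rest ⊤} | OUT={a:-, d:+, f:+; rest ⊤}
  B2: | IN={a:-, d:+, f:+; rest ⊤} | OUT={a:-, c:-, d:+, f:+; rest ⊤}
  B3: | IN={f:+; rest ⊤} | OUT={f:+; rest ⊤}
  B4: | IN=(all ⊤) | OUT={f:+; rest ⊤}
  B5: | IN={f:+; rest ⊤} | OUT={a:-, f:+; rest ⊤}
  B6: | IN={a:-, f:+; rest ⊤} | OUT={a:+; rest ⊤}
  B7: | IN={a:+; rest ⊤} | OUT={a:+, f:+; rest ⊤}

Merge at B2: IN[B2] = OUT[B1] = {a: -, b: ⊤, c: ⊤, d: +, e: ⊤, f: +}
Applying B2's transfer function to that IN value gives OUT[B2] (row B2 above).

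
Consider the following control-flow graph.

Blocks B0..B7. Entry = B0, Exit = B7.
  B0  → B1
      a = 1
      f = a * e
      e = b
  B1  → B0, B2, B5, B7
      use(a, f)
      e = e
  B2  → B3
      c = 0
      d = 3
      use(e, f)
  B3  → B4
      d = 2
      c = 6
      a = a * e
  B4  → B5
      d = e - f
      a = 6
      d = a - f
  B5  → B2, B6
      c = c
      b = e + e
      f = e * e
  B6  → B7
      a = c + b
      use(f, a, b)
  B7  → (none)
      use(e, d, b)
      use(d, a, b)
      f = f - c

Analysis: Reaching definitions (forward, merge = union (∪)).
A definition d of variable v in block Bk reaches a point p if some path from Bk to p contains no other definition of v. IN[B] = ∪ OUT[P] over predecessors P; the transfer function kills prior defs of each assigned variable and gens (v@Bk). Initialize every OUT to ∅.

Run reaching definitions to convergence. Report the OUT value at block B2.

Answer: {a@B0, a@B4, b@B5, c@B2, d@B2, e@B1, f@B0, f@B5}

Trace:
Fixpoint table:
  B0:  IN={a@B0, e@B1, f@B0}  OUT={a@B0, e@B0, f@B0}
  B1:  IN={a@B0, e@B0, f@B0}  OUT={a@B0, e@B1, f@B0}
  B2:  IN={a@B0, a@B4, b@B5, c@B5, d@B4, e@B1, f@B0, f@B5}  OUT={a@B0, a@B4, b@B5, c@B2, d@B2, e@B1, f@B0, f@B5}
  B3:  IN={a@B0, a@B4, b@B5, c@B2, d@B2, e@B1, f@B0, f@B5}  OUT={a@B3, b@B5, c@B3, d@B3, e@B1, f@B0, f@B5}
  B4:  IN={a@B3, b@B5, c@B3, d@B3, e@B1, f@B0, f@B5}  OUT={a@B4, b@B5, c@B3, d@B4, e@B1, f@B0, f@B5}
  B5:  IN={a@B0, a@B4, b@B5, c@B3, d@B4, e@B1, f@B0, f@B5}  OUT={a@B0, a@B4, b@B5, c@B5, d@B4, e@B1, f@B5}
  B6:  IN={a@B0, a@B4, b@B5, c@B5, d@B4, e@B1, f@B5}  OUT={a@B6, b@B5, c@B5, d@B4, e@B1, f@B5}
  B7:  IN={a@B0, a@B6, b@B5, c@B5, d@B4, e@B1, f@B0, f@B5}  OUT={a@B0, a@B6, b@B5, c@B5, d@B4, e@B1, f@B7}

Merge at B2: IN[B2] = OUT[B1] ⊔ OUT[B5] = {a@B0, a@B4, b@B5, c@B5, d@B4, e@B1, f@B0, f@B5}
Applying B2's transfer function to that IN value gives OUT[B2] (row B2 above).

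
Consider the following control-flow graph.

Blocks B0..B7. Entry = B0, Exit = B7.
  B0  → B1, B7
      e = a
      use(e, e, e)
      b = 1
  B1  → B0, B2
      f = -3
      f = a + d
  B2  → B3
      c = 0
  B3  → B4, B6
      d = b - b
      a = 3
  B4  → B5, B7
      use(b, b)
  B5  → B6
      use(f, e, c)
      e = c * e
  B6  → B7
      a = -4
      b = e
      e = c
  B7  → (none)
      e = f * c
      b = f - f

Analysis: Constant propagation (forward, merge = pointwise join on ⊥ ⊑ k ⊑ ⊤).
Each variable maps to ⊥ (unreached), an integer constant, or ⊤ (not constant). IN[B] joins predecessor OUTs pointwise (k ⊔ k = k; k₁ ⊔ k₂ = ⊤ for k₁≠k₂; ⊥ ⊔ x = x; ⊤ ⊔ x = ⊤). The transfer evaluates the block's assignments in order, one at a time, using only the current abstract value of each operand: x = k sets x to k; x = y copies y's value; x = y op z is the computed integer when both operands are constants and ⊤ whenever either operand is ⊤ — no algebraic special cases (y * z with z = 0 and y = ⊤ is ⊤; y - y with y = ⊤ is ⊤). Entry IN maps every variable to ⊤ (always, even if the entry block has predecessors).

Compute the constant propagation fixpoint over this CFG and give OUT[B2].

Answer: {a: ⊤, b: 1, c: 0, d: ⊤, e: ⊤, f: ⊤}

Derivation:
Converged values:
  B0:   IN=(all ⊤)   OUT={b:1; rest ⊤}
  B1:   IN={b:1; rest ⊤}   OUT={b:1; rest ⊤}
  B2:   IN={b:1; rest ⊤}   OUT={b:1, c:0; rest ⊤}
  B3:   IN={b:1, c:0; rest ⊤}   OUT={a:3, b:1, c:0, d:0; rest ⊤}
  B4:   IN={a:3, b:1, c:0, d:0; rest ⊤}   OUT={a:3, b:1, c:0, d:0; rest ⊤}
  B5:   IN={a:3, b:1, c:0, d:0; rest ⊤}   OUT={a:3, b:1, c:0, d:0; rest ⊤}
  B6:   IN={a:3, b:1, c:0, d:0; rest ⊤}   OUT={a:-4, c:0, d:0, e:0; rest ⊤}
  B7:   IN=(all ⊤)   OUT=(all ⊤)

Merge at B2: IN[B2] = OUT[B1] = {a: ⊤, b: 1, c: ⊤, d: ⊤, e: ⊤, f: ⊤}
Applying B2's transfer function to that IN value gives OUT[B2] (row B2 above).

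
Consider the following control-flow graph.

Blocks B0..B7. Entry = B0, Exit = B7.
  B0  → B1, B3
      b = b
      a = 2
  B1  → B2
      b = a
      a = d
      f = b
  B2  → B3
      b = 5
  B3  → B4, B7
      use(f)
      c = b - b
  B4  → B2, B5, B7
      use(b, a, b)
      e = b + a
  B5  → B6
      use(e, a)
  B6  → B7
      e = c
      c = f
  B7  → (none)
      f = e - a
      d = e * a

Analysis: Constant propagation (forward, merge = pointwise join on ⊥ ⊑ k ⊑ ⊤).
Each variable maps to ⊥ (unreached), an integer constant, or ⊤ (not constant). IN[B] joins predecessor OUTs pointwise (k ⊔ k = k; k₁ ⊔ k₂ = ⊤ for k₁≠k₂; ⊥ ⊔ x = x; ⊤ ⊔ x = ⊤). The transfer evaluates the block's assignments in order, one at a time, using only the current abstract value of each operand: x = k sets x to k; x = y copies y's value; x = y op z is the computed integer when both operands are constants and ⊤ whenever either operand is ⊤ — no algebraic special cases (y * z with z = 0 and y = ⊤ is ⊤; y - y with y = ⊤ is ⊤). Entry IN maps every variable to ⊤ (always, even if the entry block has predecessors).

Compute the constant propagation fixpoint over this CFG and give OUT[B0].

Answer: {a: 2, b: ⊤, c: ⊤, d: ⊤, e: ⊤, f: ⊤}

Derivation:
Fixpoint table:
  B0:   IN=(all ⊤)   OUT={a:2; rest ⊤}
  B1:   IN={a:2; rest ⊤}   OUT={b:2, f:2; rest ⊤}
  B2:   IN=(all ⊤)   OUT={b:5; rest ⊤}
  B3:   IN=(all ⊤)   OUT=(all ⊤)
  B4:   IN=(all ⊤)   OUT=(all ⊤)
  B5:   IN=(all ⊤)   OUT=(all ⊤)
  B6:   IN=(all ⊤)   OUT=(all ⊤)
  B7:   IN=(all ⊤)   OUT=(all ⊤)

B0 is the boundary node: IN[B0] = {a: ⊤, b: ⊤, c: ⊤, d: ⊤, e: ⊤, f: ⊤}
Applying B0's transfer function to that IN value gives OUT[B0] (row B0 above).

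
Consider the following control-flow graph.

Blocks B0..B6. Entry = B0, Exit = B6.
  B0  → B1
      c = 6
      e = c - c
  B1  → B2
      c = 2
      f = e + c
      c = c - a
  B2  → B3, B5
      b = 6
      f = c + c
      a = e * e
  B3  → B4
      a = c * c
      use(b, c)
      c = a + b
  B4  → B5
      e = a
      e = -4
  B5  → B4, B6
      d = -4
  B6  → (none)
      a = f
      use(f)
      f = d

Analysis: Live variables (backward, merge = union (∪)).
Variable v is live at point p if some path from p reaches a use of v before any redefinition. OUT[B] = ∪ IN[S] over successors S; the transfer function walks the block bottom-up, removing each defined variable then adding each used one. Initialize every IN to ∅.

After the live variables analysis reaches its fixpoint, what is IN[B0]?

Answer: {a}

Working:
Converged values:
  B0:  IN={a}  OUT={a, e}
  B1:  IN={a, e}  OUT={c, e}
  B2:  IN={c, e}  OUT={a, b, c, f}
  B3:  IN={b, c, f}  OUT={a, f}
  B4:  IN={a, f}  OUT={a, f}
  B5:  IN={a, f}  OUT={a, d, f}
  B6:  IN={d, f}  OUT={}

Merge at B0: OUT[B0] = IN[B1] = {a, e}
Applying B0's transfer function to that OUT value gives IN[B0] (row B0 above).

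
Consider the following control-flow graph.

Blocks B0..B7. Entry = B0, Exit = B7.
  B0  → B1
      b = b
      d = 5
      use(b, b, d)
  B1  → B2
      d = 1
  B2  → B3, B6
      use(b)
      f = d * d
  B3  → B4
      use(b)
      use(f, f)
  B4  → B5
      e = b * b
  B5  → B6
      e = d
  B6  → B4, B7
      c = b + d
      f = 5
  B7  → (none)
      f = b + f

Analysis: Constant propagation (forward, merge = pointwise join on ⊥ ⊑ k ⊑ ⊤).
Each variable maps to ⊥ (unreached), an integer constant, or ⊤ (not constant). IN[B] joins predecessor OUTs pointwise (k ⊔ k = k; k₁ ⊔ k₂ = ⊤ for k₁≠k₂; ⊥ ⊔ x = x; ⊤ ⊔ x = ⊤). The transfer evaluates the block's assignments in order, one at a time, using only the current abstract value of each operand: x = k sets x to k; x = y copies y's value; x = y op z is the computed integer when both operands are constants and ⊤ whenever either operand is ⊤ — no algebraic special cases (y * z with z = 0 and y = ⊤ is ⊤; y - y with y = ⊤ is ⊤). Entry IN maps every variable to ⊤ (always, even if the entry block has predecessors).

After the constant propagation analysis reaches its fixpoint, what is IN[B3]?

Fixpoint table:
  B0:  IN=(all ⊤)  OUT={d:5; rest ⊤}
  B1:  IN={d:5; rest ⊤}  OUT={d:1; rest ⊤}
  B2:  IN={d:1; rest ⊤}  OUT={d:1, f:1; rest ⊤}
  B3:  IN={d:1, f:1; rest ⊤}  OUT={d:1, f:1; rest ⊤}
  B4:  IN={d:1; rest ⊤}  OUT={d:1; rest ⊤}
  B5:  IN={d:1; rest ⊤}  OUT={d:1, e:1; rest ⊤}
  B6:  IN={d:1; rest ⊤}  OUT={d:1, f:5; rest ⊤}
  B7:  IN={d:1, f:5; rest ⊤}  OUT={d:1; rest ⊤}

Merge at B3: IN[B3] = OUT[B2] = {a: ⊤, b: ⊤, c: ⊤, d: 1, e: ⊤, f: 1}

Answer: {a: ⊤, b: ⊤, c: ⊤, d: 1, e: ⊤, f: 1}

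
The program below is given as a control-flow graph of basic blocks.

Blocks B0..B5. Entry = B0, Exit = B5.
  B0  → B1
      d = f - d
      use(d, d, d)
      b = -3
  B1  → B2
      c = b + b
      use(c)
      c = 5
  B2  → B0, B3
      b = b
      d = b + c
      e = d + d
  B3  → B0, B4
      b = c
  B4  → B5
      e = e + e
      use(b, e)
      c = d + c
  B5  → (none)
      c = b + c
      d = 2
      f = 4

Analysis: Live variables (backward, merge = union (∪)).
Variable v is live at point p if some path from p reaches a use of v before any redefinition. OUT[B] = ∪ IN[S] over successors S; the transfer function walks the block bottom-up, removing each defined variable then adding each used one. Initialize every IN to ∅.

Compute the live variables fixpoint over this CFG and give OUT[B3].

Per-block solution:
  B0: | IN={d, f} | OUT={b, f}
  B1: | IN={b, f} | OUT={b, c, f}
  B2: | IN={b, c, f} | OUT={c, d, e, f}
  B3: | IN={c, d, e, f} | OUT={b, c, d, e, f}
  B4: | IN={b, c, d, e} | OUT={b, c}
  B5: | IN={b, c} | OUT={}

Merge at B3: OUT[B3] = IN[B0] ⊔ IN[B4] = {b, c, d, e, f}

Answer: {b, c, d, e, f}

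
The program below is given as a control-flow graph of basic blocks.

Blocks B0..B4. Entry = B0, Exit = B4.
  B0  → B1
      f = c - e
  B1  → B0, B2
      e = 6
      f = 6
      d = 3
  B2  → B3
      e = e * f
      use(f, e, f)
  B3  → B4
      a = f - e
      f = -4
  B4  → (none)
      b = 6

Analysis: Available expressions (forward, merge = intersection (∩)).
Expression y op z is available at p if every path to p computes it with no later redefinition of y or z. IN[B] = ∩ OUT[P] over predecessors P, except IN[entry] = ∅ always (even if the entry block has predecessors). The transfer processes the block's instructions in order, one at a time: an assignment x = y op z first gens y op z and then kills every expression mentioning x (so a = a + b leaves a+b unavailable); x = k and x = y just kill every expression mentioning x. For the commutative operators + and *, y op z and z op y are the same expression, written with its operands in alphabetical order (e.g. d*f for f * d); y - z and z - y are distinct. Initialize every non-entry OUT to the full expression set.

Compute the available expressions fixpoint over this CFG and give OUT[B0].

Per-block solution:
  B0:   IN={}   OUT={c-e}
  B1:   IN={c-e}   OUT={}
  B2:   IN={}   OUT={}
  B3:   IN={}   OUT={}
  B4:   IN={}   OUT={}

Merge at B0 (entry node, so the boundary value {} is joined with the incoming edge(s)): IN[B0] = {} ∩ OUT[B1] = {}
Applying B0's transfer function to that IN value gives OUT[B0] (row B0 above).

Answer: {c-e}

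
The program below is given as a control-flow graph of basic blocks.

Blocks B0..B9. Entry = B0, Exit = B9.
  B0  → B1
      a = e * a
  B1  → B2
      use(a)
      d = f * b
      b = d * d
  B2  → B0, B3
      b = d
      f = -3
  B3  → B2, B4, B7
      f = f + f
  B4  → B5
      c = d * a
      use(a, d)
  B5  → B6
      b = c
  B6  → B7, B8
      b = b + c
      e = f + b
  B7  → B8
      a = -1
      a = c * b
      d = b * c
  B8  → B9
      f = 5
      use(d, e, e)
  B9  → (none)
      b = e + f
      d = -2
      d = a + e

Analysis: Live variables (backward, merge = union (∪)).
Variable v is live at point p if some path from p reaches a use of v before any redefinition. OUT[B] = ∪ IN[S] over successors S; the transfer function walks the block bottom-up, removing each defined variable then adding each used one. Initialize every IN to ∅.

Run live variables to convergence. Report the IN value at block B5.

Answer: {a, c, d, f}

Working:
Converged values:
  B0:   IN={a, b, c, e, f}   OUT={a, b, c, e, f}
  B1:   IN={a, b, c, e, f}   OUT={a, c, d, e}
  B2:   IN={a, c, d, e}   OUT={a, b, c, d, e, f}
  B3:   IN={a, b, c, d, e, f}   OUT={a, b, c, d, e, f}
  B4:   IN={a, d, f}   OUT={a, c, d, f}
  B5:   IN={a, c, d, f}   OUT={a, b, c, d, f}
  B6:   IN={a, b, c, d, f}   OUT={a, b, c, d, e}
  B7:   IN={b, c, e}   OUT={a, d, e}
  B8:   IN={a, d, e}   OUT={a, e, f}
  B9:   IN={a, e, f}   OUT={}

Merge at B5: OUT[B5] = IN[B6] = {a, b, c, d, f}
Applying B5's transfer function to that OUT value gives IN[B5] (row B5 above).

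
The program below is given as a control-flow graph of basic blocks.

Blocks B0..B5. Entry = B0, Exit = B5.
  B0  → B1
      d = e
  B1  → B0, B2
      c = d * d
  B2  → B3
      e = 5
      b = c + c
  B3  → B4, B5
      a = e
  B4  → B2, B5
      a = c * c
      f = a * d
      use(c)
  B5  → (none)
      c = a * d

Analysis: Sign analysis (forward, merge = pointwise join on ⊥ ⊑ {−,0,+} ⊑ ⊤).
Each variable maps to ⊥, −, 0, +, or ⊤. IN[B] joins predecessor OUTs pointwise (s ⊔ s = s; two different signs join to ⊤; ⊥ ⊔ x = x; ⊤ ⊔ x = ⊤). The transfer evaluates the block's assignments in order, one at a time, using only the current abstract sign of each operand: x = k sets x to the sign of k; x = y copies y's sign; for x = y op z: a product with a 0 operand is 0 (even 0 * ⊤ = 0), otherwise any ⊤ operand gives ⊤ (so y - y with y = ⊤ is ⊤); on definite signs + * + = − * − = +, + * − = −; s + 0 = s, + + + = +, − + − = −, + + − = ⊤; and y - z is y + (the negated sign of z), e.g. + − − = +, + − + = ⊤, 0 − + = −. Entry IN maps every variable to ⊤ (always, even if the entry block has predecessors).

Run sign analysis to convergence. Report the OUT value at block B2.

Answer: {a: ⊤, b: ⊤, c: ⊤, d: ⊤, e: +, f: ⊤}

Derivation:
Per-block solution:
  B0: | IN=(all ⊤) | OUT=(all ⊤)
  B1: | IN=(all ⊤) | OUT=(all ⊤)
  B2: | IN=(all ⊤) | OUT={e:+; rest ⊤}
  B3: | IN={e:+; rest ⊤} | OUT={a:+, e:+; rest ⊤}
  B4: | IN={a:+, e:+; rest ⊤} | OUT={e:+; rest ⊤}
  B5: | IN={e:+; rest ⊤} | OUT={e:+; rest ⊤}

Merge at B2: IN[B2] = OUT[B1] ⊔ OUT[B4] = {a: ⊤, b: ⊤, c: ⊤, d: ⊤, e: ⊤, f: ⊤}
Applying B2's transfer function to that IN value gives OUT[B2] (row B2 above).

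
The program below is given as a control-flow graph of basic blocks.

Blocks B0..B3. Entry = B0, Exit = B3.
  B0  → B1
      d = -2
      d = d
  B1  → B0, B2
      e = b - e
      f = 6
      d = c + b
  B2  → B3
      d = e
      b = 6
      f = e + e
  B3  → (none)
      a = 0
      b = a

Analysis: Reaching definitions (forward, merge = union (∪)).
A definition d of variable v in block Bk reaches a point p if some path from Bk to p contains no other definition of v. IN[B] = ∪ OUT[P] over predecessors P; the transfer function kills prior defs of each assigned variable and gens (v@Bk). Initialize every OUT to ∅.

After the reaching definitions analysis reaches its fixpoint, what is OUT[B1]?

Answer: {d@B1, e@B1, f@B1}

Derivation:
Per-block solution:
  B0: | IN={d@B1, e@B1, f@B1} | OUT={d@B0, e@B1, f@B1}
  B1: | IN={d@B0, e@B1, f@B1} | OUT={d@B1, e@B1, f@B1}
  B2: | IN={d@B1, e@B1, f@B1} | OUT={b@B2, d@B2, e@B1, f@B2}
  B3: | IN={b@B2, d@B2, e@B1, f@B2} | OUT={a@B3, b@B3, d@B2, e@B1, f@B2}

Merge at B1: IN[B1] = OUT[B0] = {d@B0, e@B1, f@B1}
Applying B1's transfer function to that IN value gives OUT[B1] (row B1 above).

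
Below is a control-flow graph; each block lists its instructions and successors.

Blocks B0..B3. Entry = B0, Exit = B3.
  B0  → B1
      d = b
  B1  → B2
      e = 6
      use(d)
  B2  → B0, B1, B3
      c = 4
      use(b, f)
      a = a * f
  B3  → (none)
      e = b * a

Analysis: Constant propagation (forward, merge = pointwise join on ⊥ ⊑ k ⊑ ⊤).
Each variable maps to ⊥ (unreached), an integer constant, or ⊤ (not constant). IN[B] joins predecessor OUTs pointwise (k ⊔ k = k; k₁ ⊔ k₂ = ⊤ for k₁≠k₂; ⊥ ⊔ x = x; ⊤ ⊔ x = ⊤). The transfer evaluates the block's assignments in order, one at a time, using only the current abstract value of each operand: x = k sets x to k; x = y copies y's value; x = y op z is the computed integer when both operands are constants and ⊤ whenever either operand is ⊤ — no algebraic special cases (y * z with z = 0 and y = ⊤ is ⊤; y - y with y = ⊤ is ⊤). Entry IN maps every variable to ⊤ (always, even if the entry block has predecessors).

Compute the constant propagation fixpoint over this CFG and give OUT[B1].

Per-block solution:
  B0: | IN=(all ⊤) | OUT=(all ⊤)
  B1: | IN=(all ⊤) | OUT={e:6; rest ⊤}
  B2: | IN={e:6; rest ⊤} | OUT={c:4, e:6; rest ⊤}
  B3: | IN={c:4, e:6; rest ⊤} | OUT={c:4; rest ⊤}

Merge at B1: IN[B1] = OUT[B0] ⊔ OUT[B2] = {a: ⊤, b: ⊤, c: ⊤, d: ⊤, e: ⊤, f: ⊤}
Applying B1's transfer function to that IN value gives OUT[B1] (row B1 above).

Answer: {a: ⊤, b: ⊤, c: ⊤, d: ⊤, e: 6, f: ⊤}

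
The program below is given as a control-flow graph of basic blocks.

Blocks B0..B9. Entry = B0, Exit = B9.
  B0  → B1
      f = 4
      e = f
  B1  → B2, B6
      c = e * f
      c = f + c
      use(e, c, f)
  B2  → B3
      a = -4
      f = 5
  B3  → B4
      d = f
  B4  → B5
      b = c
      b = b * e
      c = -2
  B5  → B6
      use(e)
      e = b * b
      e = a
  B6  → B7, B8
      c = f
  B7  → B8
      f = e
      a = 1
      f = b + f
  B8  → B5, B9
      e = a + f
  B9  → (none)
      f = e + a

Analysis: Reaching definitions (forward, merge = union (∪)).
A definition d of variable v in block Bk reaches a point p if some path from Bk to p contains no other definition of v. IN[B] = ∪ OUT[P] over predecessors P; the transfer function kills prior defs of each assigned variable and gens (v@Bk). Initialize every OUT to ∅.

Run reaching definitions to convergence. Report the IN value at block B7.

Converged values:
  B0:   IN={}   OUT={e@B0, f@B0}
  B1:   IN={e@B0, f@B0}   OUT={c@B1, e@B0, f@B0}
  B2:   IN={c@B1, e@B0, f@B0}   OUT={a@B2, c@B1, e@B0, f@B2}
  B3:   IN={a@B2, c@B1, e@B0, f@B2}   OUT={a@B2, c@B1, d@B3, e@B0, f@B2}
  B4:   IN={a@B2, c@B1, d@B3, e@B0, f@B2}   OUT={a@B2, b@B4, c@B4, d@B3, e@B0, f@B2}
  B5:   IN={a@B2, a@B7, b@B4, c@B4, c@B6, d@B3, e@B0, e@B8, f@B0, f@B2, f@B7}   OUT={a@B2, a@B7, b@B4, c@B4, c@B6, d@B3, e@B5, f@B0, f@B2, f@B7}
  B6:   IN={a@B2, a@B7, b@B4, c@B1, c@B4, c@B6, d@B3, e@B0, e@B5, f@B0, f@B2, f@B7}   OUT={a@B2, a@B7, b@B4, c@B6, d@B3, e@B0, e@B5, f@B0, f@B2, f@B7}
  B7:   IN={a@B2, a@B7, b@B4, c@B6, d@B3, e@B0, e@B5, f@B0, f@B2, f@B7}   OUT={a@B7, b@B4, c@B6, d@B3, e@B0, e@B5, f@B7}
  B8:   IN={a@B2, a@B7, b@B4, c@B6, d@B3, e@B0, e@B5, f@B0, f@B2, f@B7}   OUT={a@B2, a@B7, b@B4, c@B6, d@B3, e@B8, f@B0, f@B2, f@B7}
  B9:   IN={a@B2, a@B7, b@B4, c@B6, d@B3, e@B8, f@B0, f@B2, f@B7}   OUT={a@B2, a@B7, b@B4, c@B6, d@B3, e@B8, f@B9}

Merge at B7: IN[B7] = OUT[B6] = {a@B2, a@B7, b@B4, c@B6, d@B3, e@B0, e@B5, f@B0, f@B2, f@B7}

Answer: {a@B2, a@B7, b@B4, c@B6, d@B3, e@B0, e@B5, f@B0, f@B2, f@B7}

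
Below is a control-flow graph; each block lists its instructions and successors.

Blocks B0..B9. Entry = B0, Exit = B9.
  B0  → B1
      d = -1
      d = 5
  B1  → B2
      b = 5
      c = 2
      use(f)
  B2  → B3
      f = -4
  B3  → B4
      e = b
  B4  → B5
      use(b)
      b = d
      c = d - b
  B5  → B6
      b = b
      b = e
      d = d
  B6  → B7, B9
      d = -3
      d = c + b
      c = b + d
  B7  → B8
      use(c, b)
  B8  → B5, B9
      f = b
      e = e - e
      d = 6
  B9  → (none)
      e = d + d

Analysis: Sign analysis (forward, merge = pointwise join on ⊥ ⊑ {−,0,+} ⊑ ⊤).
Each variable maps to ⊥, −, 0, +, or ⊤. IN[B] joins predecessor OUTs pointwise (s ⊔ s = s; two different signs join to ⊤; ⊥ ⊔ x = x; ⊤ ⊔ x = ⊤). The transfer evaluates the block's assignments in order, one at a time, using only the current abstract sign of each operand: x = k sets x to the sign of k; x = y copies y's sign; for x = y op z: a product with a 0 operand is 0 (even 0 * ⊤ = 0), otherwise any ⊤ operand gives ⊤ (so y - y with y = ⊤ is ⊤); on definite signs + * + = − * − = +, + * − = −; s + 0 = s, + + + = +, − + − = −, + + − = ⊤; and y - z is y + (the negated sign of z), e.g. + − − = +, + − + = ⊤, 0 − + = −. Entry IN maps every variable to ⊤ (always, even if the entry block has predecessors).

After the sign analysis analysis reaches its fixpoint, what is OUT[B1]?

Answer: {a: ⊤, b: +, c: +, d: +, e: ⊤, f: ⊤}

Derivation:
Per-block solution:
  B0: | IN=(all ⊤) | OUT={d:+; rest ⊤}
  B1: | IN={d:+; rest ⊤} | OUT={b:+, c:+, d:+; rest ⊤}
  B2: | IN={b:+, c:+, d:+; rest ⊤} | OUT={b:+, c:+, d:+, f:-; rest ⊤}
  B3: | IN={b:+, c:+, d:+, f:-; rest ⊤} | OUT={b:+, c:+, d:+, e:+, f:-; rest ⊤}
  B4: | IN={b:+, c:+, d:+, e:+, f:-; rest ⊤} | OUT={b:+, d:+, e:+, f:-; rest ⊤}
  B5: | IN={d:+; rest ⊤} | OUT={d:+; rest ⊤}
  B6: | IN={d:+; rest ⊤} | OUT=(all ⊤)
  B7: | IN=(all ⊤) | OUT=(all ⊤)
  B8: | IN=(all ⊤) | OUT={d:+; rest ⊤}
  B9: | IN=(all ⊤) | OUT=(all ⊤)

Merge at B1: IN[B1] = OUT[B0] = {a: ⊤, b: ⊤, c: ⊤, d: +, e: ⊤, f: ⊤}
Applying B1's transfer function to that IN value gives OUT[B1] (row B1 above).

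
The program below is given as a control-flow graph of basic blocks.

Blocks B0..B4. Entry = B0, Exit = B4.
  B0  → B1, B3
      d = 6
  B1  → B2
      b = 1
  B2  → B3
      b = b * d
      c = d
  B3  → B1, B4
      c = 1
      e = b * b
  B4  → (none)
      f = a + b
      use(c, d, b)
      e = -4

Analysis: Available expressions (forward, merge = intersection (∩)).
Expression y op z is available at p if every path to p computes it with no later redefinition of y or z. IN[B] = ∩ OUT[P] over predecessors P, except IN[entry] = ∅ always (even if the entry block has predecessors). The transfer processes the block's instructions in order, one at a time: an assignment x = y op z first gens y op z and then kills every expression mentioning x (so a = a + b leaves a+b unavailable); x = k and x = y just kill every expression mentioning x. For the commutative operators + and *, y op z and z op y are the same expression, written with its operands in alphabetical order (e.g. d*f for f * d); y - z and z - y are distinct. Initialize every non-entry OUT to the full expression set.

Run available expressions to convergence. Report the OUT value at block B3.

Answer: {b*b}

Working:
Converged values:
  B0:  IN={}  OUT={}
  B1:  IN={}  OUT={}
  B2:  IN={}  OUT={}
  B3:  IN={}  OUT={b*b}
  B4:  IN={b*b}  OUT={a+b, b*b}

Merge at B3: IN[B3] = OUT[B0] ∩ OUT[B2] = {}
Applying B3's transfer function to that IN value gives OUT[B3] (row B3 above).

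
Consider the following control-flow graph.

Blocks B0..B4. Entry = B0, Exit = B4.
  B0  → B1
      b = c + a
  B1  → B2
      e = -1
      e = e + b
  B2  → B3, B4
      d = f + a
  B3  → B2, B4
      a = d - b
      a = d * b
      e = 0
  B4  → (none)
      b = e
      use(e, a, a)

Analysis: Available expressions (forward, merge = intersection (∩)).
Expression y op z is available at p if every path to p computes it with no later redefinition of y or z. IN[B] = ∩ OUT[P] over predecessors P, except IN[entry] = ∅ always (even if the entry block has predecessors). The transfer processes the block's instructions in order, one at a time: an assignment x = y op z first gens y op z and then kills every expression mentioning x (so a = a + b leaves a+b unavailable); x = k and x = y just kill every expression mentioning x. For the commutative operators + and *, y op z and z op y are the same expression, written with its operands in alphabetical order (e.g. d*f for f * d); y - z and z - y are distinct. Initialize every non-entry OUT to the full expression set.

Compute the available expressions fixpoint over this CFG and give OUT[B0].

Per-block solution:
  B0:  IN={}  OUT={a+c}
  B1:  IN={a+c}  OUT={a+c}
  B2:  IN={}  OUT={a+f}
  B3:  IN={a+f}  OUT={b*d, d-b}
  B4:  IN={}  OUT={}

B0 is the boundary node: IN[B0] = {}
Applying B0's transfer function to that IN value gives OUT[B0] (row B0 above).

Answer: {a+c}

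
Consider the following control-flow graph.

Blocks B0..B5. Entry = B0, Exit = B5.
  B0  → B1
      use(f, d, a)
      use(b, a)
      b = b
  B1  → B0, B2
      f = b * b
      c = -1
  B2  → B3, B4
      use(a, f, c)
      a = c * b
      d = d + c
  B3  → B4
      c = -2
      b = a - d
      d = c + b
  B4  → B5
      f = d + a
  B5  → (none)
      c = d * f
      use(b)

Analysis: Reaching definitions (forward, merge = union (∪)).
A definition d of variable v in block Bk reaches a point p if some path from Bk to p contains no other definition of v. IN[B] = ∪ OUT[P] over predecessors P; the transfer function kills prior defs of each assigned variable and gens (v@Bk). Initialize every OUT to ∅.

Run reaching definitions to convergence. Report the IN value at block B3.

Fixpoint table:
  B0:  IN={b@B0, c@B1, f@B1}  OUT={b@B0, c@B1, f@B1}
  B1:  IN={b@B0, c@B1, f@B1}  OUT={b@B0, c@B1, f@B1}
  B2:  IN={b@B0, c@B1, f@B1}  OUT={a@B2, b@B0, c@B1, d@B2, f@B1}
  B3:  IN={a@B2, b@B0, c@B1, d@B2, f@B1}  OUT={a@B2, b@B3, c@B3, d@B3, f@B1}
  B4:  IN={a@B2, b@B0, b@B3, c@B1, c@B3, d@B2, d@B3, f@B1}  OUT={a@B2, b@B0, b@B3, c@B1, c@B3, d@B2, d@B3, f@B4}
  B5:  IN={a@B2, b@B0, b@B3, c@B1, c@B3, d@B2, d@B3, f@B4}  OUT={a@B2, b@B0, b@B3, c@B5, d@B2, d@B3, f@B4}

Merge at B3: IN[B3] = OUT[B2] = {a@B2, b@B0, c@B1, d@B2, f@B1}

Answer: {a@B2, b@B0, c@B1, d@B2, f@B1}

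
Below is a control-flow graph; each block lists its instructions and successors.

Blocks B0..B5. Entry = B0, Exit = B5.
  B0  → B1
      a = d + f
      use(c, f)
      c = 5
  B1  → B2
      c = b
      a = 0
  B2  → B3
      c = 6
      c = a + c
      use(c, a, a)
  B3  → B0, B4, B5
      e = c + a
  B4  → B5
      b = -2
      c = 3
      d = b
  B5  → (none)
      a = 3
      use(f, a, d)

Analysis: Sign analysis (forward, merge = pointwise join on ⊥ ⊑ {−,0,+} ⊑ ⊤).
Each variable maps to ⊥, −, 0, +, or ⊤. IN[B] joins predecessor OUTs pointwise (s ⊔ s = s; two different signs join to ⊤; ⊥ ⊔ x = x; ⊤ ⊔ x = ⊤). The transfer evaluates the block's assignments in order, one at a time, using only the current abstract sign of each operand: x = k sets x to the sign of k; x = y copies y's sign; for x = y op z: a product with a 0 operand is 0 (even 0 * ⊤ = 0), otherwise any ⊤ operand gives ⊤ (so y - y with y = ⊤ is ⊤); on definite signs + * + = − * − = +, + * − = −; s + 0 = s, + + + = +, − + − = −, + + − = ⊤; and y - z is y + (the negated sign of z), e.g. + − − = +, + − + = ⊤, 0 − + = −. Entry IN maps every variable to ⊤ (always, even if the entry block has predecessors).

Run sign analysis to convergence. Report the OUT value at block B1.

Converged values:
  B0:   IN=(all ⊤)   OUT={c:+; rest ⊤}
  B1:   IN={c:+; rest ⊤}   OUT={a:0; rest ⊤}
  B2:   IN={a:0; rest ⊤}   OUT={a:0, c:+; rest ⊤}
  B3:   IN={a:0, c:+; rest ⊤}   OUT={a:0, c:+, e:+; rest ⊤}
  B4:   IN={a:0, c:+, e:+; rest ⊤}   OUT={a:0, b:-, c:+, d:-, e:+; rest ⊤}
  B5:   IN={a:0, c:+, e:+; rest ⊤}   OUT={a:+, c:+, e:+; rest ⊤}

Merge at B1: IN[B1] = OUT[B0] = {a: ⊤, b: ⊤, c: +, d: ⊤, e: ⊤, f: ⊤}
Applying B1's transfer function to that IN value gives OUT[B1] (row B1 above).

Answer: {a: 0, b: ⊤, c: ⊤, d: ⊤, e: ⊤, f: ⊤}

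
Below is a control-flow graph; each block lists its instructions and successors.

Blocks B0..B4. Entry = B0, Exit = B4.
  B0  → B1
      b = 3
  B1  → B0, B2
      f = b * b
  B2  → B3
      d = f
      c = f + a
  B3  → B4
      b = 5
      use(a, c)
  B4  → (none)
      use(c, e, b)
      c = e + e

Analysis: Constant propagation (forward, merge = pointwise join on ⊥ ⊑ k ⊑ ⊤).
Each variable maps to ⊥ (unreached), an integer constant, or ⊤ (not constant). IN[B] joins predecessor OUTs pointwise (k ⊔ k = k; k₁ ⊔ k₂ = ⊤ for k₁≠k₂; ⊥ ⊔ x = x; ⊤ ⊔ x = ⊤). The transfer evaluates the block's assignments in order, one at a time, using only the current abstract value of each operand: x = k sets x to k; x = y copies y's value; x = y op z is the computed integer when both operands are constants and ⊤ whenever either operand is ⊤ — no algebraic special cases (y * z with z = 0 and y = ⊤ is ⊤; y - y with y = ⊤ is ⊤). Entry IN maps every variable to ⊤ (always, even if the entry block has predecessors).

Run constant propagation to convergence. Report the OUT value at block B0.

Per-block solution:
  B0: | IN=(all ⊤) | OUT={b:3; rest ⊤}
  B1: | IN={b:3; rest ⊤} | OUT={b:3, f:9; rest ⊤}
  B2: | IN={b:3, f:9; rest ⊤} | OUT={b:3, d:9, f:9; rest ⊤}
  B3: | IN={b:3, d:9, f:9; rest ⊤} | OUT={b:5, d:9, f:9; rest ⊤}
  B4: | IN={b:5, d:9, f:9; rest ⊤} | OUT={b:5, d:9, f:9; rest ⊤}

Merge at B0 (entry node, so the boundary value (all ⊤) is joined with the incoming edge(s)): IN[B0] = (all ⊤) ⊔ OUT[B1] = {a: ⊤, b: ⊤, c: ⊤, d: ⊤, e: ⊤, f: ⊤}
Applying B0's transfer function to that IN value gives OUT[B0] (row B0 above).

Answer: {a: ⊤, b: 3, c: ⊤, d: ⊤, e: ⊤, f: ⊤}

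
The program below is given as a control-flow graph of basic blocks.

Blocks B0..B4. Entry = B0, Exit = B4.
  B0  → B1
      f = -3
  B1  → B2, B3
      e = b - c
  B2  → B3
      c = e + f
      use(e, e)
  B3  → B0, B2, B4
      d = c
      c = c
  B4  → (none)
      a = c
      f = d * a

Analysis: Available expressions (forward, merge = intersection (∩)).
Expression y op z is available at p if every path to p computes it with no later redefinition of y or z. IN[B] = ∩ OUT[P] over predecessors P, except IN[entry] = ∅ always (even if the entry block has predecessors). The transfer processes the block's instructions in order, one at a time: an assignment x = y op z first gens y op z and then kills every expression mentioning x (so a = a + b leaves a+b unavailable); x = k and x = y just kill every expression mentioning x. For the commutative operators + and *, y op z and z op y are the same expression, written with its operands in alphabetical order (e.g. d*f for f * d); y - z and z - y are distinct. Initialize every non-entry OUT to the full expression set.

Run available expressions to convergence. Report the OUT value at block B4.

Converged values:
  B0: | IN={} | OUT={}
  B1: | IN={} | OUT={b-c}
  B2: | IN={} | OUT={e+f}
  B3: | IN={} | OUT={}
  B4: | IN={} | OUT={a*d}

Merge at B4: IN[B4] = OUT[B3] = {}
Applying B4's transfer function to that IN value gives OUT[B4] (row B4 above).

Answer: {a*d}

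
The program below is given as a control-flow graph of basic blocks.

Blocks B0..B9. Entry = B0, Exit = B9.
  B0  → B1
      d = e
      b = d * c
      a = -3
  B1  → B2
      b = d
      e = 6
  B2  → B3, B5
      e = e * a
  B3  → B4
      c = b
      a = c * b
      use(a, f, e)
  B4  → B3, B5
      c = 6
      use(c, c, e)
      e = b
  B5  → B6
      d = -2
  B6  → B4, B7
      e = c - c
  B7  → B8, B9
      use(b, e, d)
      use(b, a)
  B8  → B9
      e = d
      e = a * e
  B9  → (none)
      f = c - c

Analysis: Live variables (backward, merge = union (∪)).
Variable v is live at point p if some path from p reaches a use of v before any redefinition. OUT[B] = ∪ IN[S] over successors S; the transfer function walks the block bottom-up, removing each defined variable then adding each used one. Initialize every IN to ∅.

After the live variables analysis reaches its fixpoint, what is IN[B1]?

Fixpoint table:
  B0: | IN={c, e, f} | OUT={a, c, d, f}
  B1: | IN={a, c, d, f} | OUT={a, b, c, e, f}
  B2: | IN={a, b, c, e, f} | OUT={a, b, c, e, f}
  B3: | IN={b, e, f} | OUT={a, b, e, f}
  B4: | IN={a, b, e, f} | OUT={a, b, c, e, f}
  B5: | IN={a, b, c, f} | OUT={a, b, c, d, f}
  B6: | IN={a, b, c, d, f} | OUT={a, b, c, d, e, f}
  B7: | IN={a, b, c, d, e} | OUT={a, c, d}
  B8: | IN={a, c, d} | OUT={c}
  B9: | IN={c} | OUT={}

Merge at B1: OUT[B1] = IN[B2] = {a, b, c, e, f}
Applying B1's transfer function to that OUT value gives IN[B1] (row B1 above).

Answer: {a, c, d, f}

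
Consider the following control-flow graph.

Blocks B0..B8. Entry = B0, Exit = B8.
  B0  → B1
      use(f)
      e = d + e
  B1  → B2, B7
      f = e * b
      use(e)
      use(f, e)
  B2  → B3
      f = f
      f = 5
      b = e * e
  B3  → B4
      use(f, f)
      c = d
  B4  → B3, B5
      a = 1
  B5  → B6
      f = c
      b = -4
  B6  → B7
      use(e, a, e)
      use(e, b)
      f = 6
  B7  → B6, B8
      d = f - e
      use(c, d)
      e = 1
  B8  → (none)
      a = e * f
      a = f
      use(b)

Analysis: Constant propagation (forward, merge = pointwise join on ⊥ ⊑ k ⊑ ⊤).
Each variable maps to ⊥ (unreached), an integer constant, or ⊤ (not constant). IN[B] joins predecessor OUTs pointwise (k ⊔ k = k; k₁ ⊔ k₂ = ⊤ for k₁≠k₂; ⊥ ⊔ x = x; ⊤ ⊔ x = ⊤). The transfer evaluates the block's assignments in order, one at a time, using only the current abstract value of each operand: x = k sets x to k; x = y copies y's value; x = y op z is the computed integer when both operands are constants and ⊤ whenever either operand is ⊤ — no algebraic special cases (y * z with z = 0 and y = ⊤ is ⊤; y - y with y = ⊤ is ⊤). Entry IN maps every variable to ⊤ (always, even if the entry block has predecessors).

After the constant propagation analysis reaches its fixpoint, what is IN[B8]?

Fixpoint table:
  B0: | IN=(all ⊤) | OUT=(all ⊤)
  B1: | IN=(all ⊤) | OUT=(all ⊤)
  B2: | IN=(all ⊤) | OUT={f:5; rest ⊤}
  B3: | IN={f:5; rest ⊤} | OUT={f:5; rest ⊤}
  B4: | IN={f:5; rest ⊤} | OUT={a:1, f:5; rest ⊤}
  B5: | IN={a:1, f:5; rest ⊤} | OUT={a:1, b:-4; rest ⊤}
  B6: | IN=(all ⊤) | OUT={f:6; rest ⊤}
  B7: | IN=(all ⊤) | OUT={e:1; rest ⊤}
  B8: | IN={e:1; rest ⊤} | OUT={e:1; rest ⊤}

Merge at B8: IN[B8] = OUT[B7] = {a: ⊤, b: ⊤, c: ⊤, d: ⊤, e: 1, f: ⊤}

Answer: {a: ⊤, b: ⊤, c: ⊤, d: ⊤, e: 1, f: ⊤}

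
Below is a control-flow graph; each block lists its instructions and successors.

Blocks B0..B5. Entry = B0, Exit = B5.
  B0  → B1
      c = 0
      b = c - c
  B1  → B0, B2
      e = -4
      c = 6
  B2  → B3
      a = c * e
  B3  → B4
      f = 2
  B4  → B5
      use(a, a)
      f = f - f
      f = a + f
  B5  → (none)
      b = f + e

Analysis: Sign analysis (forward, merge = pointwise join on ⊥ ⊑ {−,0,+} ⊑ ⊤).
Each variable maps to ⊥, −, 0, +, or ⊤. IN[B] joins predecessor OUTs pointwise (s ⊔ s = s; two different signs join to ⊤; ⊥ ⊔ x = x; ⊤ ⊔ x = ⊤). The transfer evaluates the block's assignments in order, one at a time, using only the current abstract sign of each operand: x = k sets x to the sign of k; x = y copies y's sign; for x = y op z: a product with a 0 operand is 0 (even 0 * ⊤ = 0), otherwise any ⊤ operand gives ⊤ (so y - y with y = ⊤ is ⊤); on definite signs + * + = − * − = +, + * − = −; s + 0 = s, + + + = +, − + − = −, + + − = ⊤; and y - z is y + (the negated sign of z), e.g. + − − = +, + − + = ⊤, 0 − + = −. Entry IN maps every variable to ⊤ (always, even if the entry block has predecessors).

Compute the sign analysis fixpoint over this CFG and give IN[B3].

Per-block solution:
  B0: | IN=(all ⊤) | OUT={b:0, c:0; rest ⊤}
  B1: | IN={b:0, c:0; rest ⊤} | OUT={b:0, c:+, e:-; rest ⊤}
  B2: | IN={b:0, c:+, e:-; rest ⊤} | OUT={a:-, b:0, c:+, e:-; rest ⊤}
  B3: | IN={a:-, b:0, c:+, e:-; rest ⊤} | OUT={a:-, b:0, c:+, e:-, f:+; rest ⊤}
  B4: | IN={a:-, b:0, c:+, e:-, f:+; rest ⊤} | OUT={a:-, b:0, c:+, e:-; rest ⊤}
  B5: | IN={a:-, b:0, c:+, e:-; rest ⊤} | OUT={a:-, c:+, e:-; rest ⊤}

Merge at B3: IN[B3] = OUT[B2] = {a: -, b: 0, c: +, d: ⊤, e: -, f: ⊤}

Answer: {a: -, b: 0, c: +, d: ⊤, e: -, f: ⊤}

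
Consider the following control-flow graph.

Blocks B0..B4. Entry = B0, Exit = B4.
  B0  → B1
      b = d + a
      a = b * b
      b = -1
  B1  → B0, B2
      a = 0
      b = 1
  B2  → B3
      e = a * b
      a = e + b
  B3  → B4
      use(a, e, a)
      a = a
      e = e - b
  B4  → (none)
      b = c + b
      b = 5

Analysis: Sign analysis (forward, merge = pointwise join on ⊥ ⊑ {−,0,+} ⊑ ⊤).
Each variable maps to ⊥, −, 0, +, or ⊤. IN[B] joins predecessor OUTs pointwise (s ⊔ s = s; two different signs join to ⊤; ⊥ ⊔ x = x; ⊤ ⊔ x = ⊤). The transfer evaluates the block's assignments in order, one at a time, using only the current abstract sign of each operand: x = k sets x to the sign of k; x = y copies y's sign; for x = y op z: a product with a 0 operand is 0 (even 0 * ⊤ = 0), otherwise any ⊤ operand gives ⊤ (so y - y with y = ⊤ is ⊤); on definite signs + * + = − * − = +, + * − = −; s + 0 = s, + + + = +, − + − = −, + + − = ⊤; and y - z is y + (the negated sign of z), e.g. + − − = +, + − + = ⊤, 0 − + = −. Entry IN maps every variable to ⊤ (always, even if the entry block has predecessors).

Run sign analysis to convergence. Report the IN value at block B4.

Per-block solution:
  B0:   IN=(all ⊤)   OUT={b:-; rest ⊤}
  B1:   IN={b:-; rest ⊤}   OUT={a:0, b:+; rest ⊤}
  B2:   IN={a:0, b:+; rest ⊤}   OUT={a:+, b:+, e:0; rest ⊤}
  B3:   IN={a:+, b:+, e:0; rest ⊤}   OUT={a:+, b:+, e:-; rest ⊤}
  B4:   IN={a:+, b:+, e:-; rest ⊤}   OUT={a:+, b:+, e:-; rest ⊤}

Merge at B4: IN[B4] = OUT[B3] = {a: +, b: +, c: ⊤, d: ⊤, e: -, f: ⊤}

Answer: {a: +, b: +, c: ⊤, d: ⊤, e: -, f: ⊤}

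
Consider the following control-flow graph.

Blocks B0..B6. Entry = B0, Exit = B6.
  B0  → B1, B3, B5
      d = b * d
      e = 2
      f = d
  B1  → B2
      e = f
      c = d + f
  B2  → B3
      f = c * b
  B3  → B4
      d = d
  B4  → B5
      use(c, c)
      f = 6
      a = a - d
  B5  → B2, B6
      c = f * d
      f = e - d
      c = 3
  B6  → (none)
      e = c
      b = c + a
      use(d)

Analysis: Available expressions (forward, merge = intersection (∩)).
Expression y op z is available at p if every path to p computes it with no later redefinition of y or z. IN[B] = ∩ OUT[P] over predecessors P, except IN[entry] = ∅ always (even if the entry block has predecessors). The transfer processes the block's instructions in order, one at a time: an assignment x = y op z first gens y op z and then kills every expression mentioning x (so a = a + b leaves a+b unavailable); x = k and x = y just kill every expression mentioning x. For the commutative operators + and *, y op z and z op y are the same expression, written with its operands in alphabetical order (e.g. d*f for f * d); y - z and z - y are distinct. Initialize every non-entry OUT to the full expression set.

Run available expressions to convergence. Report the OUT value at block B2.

Fixpoint table:
  B0: | IN={} | OUT={}
  B1: | IN={} | OUT={d+f}
  B2: | IN={} | OUT={b*c}
  B3: | IN={} | OUT={}
  B4: | IN={} | OUT={}
  B5: | IN={} | OUT={e-d}
  B6: | IN={e-d} | OUT={a+c}

Merge at B2: IN[B2] = OUT[B1] ∩ OUT[B5] = {}
Applying B2's transfer function to that IN value gives OUT[B2] (row B2 above).

Answer: {b*c}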